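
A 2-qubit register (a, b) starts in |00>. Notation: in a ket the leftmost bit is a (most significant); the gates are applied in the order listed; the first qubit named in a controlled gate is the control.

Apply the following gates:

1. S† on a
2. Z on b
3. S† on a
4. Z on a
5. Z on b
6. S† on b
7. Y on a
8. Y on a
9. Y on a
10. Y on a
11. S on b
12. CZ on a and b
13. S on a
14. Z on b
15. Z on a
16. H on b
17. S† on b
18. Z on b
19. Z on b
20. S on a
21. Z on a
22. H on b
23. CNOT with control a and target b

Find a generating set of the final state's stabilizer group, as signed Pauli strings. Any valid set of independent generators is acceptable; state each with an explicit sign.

The final state is stabilized by the group generated by +IY, +ZI; other independent generating sets are equally valid.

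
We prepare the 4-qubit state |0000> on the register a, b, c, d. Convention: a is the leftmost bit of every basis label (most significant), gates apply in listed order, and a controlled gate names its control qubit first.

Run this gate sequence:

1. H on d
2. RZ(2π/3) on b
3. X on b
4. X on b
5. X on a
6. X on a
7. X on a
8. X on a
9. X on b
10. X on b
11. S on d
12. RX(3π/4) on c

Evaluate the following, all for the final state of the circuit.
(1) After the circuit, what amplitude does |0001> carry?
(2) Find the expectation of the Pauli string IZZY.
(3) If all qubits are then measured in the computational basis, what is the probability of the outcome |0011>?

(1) The final state's coefficient on |0001> equals sqrt(4 - 2*sqrt(2))*exp(I*pi/6)/4.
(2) The observable IZZY averages to -sqrt(2)/2.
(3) The probability of measuring |0011> is sqrt(2)/8 + 1/4.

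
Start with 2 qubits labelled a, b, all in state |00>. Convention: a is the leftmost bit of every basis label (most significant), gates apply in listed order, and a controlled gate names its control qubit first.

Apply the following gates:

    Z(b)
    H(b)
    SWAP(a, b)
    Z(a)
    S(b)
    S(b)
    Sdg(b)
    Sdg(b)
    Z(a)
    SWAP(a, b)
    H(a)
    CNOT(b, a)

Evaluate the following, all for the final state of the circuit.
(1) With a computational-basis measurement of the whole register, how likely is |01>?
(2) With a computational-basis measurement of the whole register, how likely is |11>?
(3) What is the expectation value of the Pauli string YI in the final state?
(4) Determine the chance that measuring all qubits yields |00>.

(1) The probability of measuring |01> is 1/4. Key observation: gates 3-10 undo each other exactly, leaving only the rest of the circuit to track.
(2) Outcome |11> occurs with probability 1/4.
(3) In the final state, YI has expectation 0.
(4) A full measurement returns |00> with probability 1/4.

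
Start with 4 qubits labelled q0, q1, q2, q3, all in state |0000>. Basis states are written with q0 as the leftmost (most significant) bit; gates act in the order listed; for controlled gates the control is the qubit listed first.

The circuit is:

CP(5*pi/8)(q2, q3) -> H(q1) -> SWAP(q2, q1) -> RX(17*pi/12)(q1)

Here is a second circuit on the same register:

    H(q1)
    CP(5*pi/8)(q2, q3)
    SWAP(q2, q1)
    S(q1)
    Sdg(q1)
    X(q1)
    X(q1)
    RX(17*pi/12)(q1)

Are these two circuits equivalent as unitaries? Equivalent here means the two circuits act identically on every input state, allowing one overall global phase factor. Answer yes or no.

Yes, they are equivalent — the unitaries differ by at most a global phase.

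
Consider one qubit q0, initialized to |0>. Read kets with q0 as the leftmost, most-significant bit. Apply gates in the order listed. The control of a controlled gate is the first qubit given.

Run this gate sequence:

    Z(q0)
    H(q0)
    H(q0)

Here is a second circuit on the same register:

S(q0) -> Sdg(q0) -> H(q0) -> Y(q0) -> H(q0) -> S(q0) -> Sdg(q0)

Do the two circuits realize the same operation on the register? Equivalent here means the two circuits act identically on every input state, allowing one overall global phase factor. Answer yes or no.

No: there is an input state on which the two circuits produce genuinely different outputs (not merely differing by a phase).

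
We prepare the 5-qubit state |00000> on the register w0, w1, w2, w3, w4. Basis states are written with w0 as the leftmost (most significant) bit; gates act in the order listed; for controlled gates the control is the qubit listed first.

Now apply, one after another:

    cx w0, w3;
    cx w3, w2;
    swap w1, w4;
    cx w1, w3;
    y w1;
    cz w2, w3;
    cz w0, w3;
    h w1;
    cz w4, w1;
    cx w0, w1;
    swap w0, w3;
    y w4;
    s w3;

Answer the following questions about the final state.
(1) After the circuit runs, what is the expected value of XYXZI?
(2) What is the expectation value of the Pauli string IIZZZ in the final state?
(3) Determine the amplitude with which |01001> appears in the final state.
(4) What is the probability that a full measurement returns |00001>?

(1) The expectation value of XYXZI is 0.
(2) The observable IIZZZ averages to -1.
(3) |01001> carries amplitude sqrt(2)/2 in the final state.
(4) The probability of measuring |00001> is 1/2.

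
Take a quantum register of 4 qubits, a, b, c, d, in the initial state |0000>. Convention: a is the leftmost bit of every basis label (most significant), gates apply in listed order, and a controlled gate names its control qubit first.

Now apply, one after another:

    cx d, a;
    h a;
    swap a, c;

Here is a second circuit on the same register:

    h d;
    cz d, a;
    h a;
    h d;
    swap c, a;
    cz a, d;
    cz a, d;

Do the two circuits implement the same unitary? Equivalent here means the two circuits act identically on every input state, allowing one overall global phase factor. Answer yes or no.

No: there is an input state on which the two circuits produce genuinely different outputs (not merely differing by a phase).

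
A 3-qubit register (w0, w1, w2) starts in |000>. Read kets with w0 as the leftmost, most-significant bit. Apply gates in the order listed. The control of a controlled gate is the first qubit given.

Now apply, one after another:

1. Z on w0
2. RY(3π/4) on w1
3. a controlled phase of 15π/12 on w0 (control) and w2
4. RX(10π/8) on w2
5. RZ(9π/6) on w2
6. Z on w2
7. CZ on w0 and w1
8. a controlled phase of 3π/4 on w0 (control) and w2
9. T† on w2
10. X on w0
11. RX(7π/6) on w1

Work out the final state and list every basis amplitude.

The final amplitudes are 0 on |000>, 0 on |001>, 0 on |010>, 0 on |011>, (-sqrt(6) - 1 + sqrt(2) + sqrt(3) - sqrt(3)*I - I)*exp(I*pi/4)/8 on |100>, -1/8 + I/8 + sqrt(2)*I/8 + sqrt(3)*(1 + I)/8 + sqrt(6)*I/8 on |101>, (-sqrt(3) + 1 - sqrt(6)*I - sqrt(2)*I + I + sqrt(3)*I)*exp(I*pi/4)/8 on |110>, -sqrt(2)/8 - 1/8 + sqrt(6)/8 + I/8 + sqrt(3)*(1 + I)/8 on |111>.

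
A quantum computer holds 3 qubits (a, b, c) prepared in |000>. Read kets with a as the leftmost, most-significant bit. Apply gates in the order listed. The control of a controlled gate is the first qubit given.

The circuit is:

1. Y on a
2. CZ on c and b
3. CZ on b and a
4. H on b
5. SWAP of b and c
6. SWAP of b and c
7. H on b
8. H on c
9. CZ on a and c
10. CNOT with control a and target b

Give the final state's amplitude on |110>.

|110> carries amplitude sqrt(2)*I/2 in the final state.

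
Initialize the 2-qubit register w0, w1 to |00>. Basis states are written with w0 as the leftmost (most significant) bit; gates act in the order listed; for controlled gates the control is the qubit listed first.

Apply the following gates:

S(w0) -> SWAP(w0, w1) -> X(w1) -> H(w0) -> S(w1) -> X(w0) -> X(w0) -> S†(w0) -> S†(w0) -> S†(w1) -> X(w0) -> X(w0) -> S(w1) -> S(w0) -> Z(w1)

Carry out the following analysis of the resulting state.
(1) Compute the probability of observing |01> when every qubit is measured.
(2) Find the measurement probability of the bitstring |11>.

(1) A full measurement returns |01> with probability 1/2. Key observation: steps 9-14 multiply out to the identity, so the circuit reduces to the remaining gates.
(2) Outcome |11> occurs with probability 1/2.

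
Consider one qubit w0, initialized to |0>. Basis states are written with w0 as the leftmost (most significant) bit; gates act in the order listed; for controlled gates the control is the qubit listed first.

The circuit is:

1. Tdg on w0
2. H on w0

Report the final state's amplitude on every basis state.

After the circuit, the state carries amplitude sqrt(2)/2 on |0>, sqrt(2)/2 on |1>.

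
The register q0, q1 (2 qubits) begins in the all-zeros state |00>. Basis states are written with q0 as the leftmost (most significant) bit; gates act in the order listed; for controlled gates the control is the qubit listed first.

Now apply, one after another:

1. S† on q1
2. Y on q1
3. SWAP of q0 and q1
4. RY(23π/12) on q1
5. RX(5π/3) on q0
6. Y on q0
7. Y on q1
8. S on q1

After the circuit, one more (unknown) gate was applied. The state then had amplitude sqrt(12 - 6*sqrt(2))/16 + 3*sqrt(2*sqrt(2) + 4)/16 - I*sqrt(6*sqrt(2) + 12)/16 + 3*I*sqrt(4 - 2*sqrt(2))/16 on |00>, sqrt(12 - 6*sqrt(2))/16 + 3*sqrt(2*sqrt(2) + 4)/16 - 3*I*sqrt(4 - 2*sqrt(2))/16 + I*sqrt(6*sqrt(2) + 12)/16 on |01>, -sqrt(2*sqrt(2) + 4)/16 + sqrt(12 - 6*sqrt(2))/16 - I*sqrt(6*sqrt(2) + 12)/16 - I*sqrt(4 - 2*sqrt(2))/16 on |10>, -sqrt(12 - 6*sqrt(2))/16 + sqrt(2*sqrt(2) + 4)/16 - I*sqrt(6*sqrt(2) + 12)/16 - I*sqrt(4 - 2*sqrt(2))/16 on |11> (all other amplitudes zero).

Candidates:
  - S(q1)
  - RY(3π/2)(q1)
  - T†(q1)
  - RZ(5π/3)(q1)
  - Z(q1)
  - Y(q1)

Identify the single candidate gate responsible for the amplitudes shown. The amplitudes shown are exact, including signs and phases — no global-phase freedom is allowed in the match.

The unique candidate consistent with the amplitudes is RY(3π/2)(q1).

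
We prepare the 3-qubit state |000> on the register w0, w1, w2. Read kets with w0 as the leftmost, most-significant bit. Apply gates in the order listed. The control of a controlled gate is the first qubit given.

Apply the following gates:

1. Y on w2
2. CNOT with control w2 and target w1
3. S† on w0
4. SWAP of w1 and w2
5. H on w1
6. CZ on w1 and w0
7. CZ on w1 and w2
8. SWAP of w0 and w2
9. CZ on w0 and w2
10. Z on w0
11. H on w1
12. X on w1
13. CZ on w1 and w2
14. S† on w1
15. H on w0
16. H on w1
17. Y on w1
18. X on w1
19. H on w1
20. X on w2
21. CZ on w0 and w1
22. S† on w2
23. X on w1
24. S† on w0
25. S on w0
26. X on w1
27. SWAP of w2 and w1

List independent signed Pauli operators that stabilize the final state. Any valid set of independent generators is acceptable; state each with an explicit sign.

One valid set of independent stabilizer generators is -XII, -IZI, +IIZ (any independent generating set of the same group is equally correct). Key observation: steps 23-26 multiply out to the identity, so the circuit reduces to the remaining gates.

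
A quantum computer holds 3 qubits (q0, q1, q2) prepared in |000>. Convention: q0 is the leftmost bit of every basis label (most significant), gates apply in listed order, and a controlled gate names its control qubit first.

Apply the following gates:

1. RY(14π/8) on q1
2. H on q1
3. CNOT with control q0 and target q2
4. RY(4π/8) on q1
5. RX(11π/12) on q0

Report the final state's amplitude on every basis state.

The final amplitudes are -sqrt(3)/4 + sqrt(2)/8 + sqrt(6)/8 on |000>, 0 on |001>, -1/4 - sqrt(2)/8 + sqrt(6)/8 on |010>, 0 on |011>, I*(-sqrt(6) - 2 + sqrt(2))/8 on |100>, 0 on |101>, I*(sqrt(2) + sqrt(6) + 2*sqrt(3))/8 on |110>, 0 on |111>.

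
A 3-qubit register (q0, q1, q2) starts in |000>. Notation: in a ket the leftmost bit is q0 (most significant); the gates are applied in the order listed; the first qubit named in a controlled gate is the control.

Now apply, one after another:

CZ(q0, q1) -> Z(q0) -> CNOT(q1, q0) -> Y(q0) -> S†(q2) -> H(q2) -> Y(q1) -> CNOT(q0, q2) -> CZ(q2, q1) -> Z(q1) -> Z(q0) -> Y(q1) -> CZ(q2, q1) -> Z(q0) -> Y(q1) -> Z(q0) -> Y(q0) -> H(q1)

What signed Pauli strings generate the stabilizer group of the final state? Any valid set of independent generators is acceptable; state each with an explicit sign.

The stabilizer group can be generated by -IXI, -IIX, +ZII, among other valid generating sets.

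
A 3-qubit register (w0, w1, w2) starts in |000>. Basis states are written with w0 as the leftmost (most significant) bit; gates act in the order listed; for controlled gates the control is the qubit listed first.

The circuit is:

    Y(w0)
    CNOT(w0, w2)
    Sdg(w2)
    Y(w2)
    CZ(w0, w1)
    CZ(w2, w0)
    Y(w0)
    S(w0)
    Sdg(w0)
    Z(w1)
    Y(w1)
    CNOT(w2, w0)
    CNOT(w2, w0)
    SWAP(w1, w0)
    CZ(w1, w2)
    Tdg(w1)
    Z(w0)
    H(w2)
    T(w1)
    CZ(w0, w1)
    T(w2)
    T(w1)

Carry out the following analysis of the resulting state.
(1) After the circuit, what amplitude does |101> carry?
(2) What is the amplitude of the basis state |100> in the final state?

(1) The final state's coefficient on |101> equals sqrt(2)*exp(3*I*pi/4)/2. Key observation: gates 12-13 undo each other exactly, leaving only the rest of the circuit to track.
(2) The amplitude on |100> is sqrt(2)*I/2.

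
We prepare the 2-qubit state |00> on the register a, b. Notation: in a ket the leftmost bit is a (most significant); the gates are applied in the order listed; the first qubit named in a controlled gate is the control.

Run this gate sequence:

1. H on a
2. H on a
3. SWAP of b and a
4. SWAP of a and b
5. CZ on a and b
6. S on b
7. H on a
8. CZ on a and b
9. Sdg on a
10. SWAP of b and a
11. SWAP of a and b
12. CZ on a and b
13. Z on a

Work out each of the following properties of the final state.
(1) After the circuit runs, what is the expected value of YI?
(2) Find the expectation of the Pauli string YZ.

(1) The expectation value of YI is 1.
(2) The expectation value of YZ is 1.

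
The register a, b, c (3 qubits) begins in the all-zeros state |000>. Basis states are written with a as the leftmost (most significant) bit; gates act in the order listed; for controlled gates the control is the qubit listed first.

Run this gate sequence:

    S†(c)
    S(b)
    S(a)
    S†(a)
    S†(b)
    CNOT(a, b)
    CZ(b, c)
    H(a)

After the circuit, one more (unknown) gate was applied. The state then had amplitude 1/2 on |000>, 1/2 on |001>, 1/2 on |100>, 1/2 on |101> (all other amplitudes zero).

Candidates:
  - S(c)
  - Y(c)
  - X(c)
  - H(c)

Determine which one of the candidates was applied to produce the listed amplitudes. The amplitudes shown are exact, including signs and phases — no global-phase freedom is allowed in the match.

The unique candidate consistent with the amplitudes is H(c). Key observation: the block from step 2 through step 5 cancels to the identity and can be dropped.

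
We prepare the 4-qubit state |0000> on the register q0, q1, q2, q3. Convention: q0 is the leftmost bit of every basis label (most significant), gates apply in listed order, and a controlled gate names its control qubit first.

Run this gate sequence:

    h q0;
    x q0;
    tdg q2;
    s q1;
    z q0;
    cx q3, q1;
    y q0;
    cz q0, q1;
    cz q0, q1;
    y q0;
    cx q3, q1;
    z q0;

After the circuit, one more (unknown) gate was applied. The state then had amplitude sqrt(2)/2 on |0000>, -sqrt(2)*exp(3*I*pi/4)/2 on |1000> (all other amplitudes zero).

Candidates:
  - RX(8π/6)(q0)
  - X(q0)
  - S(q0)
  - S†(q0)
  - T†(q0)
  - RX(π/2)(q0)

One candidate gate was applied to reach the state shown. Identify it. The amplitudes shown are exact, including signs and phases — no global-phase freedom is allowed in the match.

The unique candidate consistent with the amplitudes is T†(q0). Key observation: steps 5-12 multiply out to the identity, so the circuit reduces to the remaining gates.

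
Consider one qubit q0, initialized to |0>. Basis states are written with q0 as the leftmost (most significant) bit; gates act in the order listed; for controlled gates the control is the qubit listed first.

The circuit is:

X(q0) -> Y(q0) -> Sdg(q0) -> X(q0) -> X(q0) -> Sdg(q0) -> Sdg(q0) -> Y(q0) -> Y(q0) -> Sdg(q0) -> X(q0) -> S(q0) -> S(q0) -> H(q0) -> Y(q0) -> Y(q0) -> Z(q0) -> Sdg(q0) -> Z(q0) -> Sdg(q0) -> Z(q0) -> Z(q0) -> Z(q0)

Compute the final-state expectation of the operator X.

The expectation value of X is -1.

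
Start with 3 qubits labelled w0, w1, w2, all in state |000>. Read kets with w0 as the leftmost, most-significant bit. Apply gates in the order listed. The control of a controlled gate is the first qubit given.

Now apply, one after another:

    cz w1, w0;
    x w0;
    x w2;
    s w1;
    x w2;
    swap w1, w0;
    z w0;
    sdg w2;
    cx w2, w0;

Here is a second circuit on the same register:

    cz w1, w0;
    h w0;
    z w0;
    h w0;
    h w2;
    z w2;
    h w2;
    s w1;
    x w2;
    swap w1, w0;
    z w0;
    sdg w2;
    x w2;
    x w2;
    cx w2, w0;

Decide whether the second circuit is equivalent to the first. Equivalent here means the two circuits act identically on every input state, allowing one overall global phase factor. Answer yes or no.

Yes: on every input state the two circuits agree up to one overall phase factor.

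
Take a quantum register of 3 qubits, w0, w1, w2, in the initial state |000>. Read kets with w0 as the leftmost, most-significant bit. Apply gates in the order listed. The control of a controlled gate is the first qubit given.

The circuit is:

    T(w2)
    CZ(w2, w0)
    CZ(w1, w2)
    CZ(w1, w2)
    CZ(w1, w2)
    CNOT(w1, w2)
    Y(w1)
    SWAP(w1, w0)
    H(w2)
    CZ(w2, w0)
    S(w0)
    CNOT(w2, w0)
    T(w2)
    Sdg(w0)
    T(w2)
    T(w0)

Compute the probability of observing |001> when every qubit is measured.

A full measurement returns |001> with probability 1/2. Key observation: gates 3-4 undo each other exactly, leaving only the rest of the circuit to track.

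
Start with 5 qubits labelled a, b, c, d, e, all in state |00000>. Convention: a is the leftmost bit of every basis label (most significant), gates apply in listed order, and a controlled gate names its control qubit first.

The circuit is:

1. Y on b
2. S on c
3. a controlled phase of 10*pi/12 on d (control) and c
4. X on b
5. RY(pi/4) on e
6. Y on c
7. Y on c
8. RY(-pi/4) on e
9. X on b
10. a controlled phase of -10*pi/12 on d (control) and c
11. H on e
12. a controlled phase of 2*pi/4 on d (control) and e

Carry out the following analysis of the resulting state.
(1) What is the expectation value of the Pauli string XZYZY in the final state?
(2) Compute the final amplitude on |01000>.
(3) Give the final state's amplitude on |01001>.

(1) In the final state, XZYZY has expectation 0. Key observation: gates 3-10 undo each other exactly, leaving only the rest of the circuit to track.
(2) The final state's coefficient on |01000> equals sqrt(2)*I/2.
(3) The amplitude on |01001> is sqrt(2)*I/2.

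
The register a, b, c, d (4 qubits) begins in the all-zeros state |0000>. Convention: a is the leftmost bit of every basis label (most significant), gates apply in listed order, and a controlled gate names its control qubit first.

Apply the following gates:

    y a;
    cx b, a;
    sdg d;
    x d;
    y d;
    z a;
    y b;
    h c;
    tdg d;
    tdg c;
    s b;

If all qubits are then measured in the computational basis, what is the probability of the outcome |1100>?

Outcome |1100> occurs with probability 1/2.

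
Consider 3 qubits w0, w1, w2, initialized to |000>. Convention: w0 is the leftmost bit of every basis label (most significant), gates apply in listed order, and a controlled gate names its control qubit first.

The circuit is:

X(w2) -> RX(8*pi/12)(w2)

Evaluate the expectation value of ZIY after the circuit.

In the final state, ZIY has expectation sqrt(3)/2.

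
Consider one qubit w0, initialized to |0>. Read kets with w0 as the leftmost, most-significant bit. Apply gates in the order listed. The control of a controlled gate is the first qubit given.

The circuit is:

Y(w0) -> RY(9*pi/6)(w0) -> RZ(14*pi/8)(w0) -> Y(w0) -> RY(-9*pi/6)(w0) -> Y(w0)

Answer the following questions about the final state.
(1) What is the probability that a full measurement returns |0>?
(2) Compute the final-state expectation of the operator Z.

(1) The probability of measuring |0> is 1/2 - sqrt(2)/4.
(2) The observable Z averages to -sqrt(2)/2.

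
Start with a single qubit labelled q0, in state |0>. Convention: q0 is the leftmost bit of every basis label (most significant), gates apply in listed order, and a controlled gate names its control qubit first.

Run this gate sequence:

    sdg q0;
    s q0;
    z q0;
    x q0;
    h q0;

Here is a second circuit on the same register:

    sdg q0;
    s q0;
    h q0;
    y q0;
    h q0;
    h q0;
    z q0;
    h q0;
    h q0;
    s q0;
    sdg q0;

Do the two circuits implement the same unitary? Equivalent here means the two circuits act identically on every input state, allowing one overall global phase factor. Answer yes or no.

No, they are not equivalent — no single phase factor reconciles the two unitaries.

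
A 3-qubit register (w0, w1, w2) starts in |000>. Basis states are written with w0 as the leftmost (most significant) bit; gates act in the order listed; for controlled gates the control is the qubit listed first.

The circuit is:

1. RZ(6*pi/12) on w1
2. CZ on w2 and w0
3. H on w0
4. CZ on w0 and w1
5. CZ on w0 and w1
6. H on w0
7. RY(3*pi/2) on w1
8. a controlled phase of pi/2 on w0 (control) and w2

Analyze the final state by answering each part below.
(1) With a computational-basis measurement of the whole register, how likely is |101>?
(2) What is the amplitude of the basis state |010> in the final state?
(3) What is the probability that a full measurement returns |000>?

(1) A full measurement returns |101> with probability 0. Key observation: steps 3-6 multiply out to the identity, so the circuit reduces to the remaining gates.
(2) The amplitude on |010> is -sqrt(2)*exp(3*I*pi/4)/2.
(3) Outcome |000> occurs with probability 1/2.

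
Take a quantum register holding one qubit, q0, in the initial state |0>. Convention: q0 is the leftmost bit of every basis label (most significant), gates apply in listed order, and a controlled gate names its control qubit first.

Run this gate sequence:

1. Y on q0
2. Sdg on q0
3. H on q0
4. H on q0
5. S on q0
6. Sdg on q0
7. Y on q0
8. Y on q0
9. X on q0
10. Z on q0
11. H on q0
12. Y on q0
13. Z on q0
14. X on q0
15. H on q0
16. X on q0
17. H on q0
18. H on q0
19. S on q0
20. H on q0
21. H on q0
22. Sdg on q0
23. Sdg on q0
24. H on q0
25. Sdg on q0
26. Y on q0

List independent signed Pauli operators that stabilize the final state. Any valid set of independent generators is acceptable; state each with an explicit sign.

The final state is stabilized by the group generated by +Y; other independent generating sets are equally valid.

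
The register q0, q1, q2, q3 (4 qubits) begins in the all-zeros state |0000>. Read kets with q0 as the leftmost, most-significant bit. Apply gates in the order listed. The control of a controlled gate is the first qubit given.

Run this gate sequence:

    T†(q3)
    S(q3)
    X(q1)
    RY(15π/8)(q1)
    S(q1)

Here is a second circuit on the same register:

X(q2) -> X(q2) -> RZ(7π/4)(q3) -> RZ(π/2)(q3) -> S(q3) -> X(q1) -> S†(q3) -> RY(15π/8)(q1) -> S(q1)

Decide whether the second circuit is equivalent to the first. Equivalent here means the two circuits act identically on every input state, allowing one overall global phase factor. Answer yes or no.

Yes, they are equivalent — the unitaries differ by at most a global phase.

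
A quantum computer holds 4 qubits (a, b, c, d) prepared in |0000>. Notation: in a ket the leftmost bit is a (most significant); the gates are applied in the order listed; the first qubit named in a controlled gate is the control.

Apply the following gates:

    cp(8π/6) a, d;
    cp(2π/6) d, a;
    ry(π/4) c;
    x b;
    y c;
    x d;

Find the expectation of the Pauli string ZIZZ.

The expectation value of ZIZZ is sqrt(2)/2.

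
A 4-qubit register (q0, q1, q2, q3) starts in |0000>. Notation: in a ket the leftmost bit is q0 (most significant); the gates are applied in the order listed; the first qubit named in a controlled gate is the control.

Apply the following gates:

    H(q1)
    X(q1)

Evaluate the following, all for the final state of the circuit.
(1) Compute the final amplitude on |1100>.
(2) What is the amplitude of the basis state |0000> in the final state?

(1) The amplitude on |1100> is 0.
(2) |0000> carries amplitude sqrt(2)/2 in the final state.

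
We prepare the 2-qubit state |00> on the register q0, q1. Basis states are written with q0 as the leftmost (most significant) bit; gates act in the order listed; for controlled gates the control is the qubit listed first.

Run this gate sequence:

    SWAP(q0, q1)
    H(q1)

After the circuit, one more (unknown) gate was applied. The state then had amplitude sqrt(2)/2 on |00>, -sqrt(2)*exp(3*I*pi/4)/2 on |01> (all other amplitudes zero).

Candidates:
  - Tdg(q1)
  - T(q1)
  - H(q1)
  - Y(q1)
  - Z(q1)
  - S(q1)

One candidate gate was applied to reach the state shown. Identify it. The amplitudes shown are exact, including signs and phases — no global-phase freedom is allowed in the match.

The applied gate was Tdg(q1).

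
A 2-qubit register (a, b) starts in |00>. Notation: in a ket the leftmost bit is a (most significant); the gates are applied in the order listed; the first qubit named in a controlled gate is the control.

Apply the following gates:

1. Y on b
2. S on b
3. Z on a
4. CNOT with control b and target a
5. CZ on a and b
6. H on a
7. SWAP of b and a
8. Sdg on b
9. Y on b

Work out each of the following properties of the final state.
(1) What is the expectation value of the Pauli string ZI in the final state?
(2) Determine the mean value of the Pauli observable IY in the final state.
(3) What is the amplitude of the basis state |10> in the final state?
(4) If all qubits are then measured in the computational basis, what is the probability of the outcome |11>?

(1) In the final state, ZI has expectation -1.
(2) The expectation value of IY is 1.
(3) |10> carries amplitude sqrt(2)/2 in the final state.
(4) Outcome |11> occurs with probability 1/2.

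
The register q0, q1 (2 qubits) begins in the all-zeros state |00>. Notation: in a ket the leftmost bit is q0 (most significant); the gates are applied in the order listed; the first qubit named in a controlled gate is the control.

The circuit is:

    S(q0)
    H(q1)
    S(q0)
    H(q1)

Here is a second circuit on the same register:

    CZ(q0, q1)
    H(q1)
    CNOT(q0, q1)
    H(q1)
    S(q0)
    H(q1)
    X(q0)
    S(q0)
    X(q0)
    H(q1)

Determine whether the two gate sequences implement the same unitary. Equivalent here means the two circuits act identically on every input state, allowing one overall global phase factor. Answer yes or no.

No — the two circuits implement different unitaries, even allowing a global phase.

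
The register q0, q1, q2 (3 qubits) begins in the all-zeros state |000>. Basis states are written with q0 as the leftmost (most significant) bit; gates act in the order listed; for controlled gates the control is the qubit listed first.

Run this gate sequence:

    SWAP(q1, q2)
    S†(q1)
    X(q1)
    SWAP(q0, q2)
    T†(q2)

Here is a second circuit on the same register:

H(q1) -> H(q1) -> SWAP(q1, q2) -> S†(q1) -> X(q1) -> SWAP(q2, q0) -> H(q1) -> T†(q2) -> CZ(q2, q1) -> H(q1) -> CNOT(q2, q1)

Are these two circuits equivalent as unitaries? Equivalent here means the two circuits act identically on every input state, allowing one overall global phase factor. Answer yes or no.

Yes, they are equivalent — the unitaries differ by at most a global phase.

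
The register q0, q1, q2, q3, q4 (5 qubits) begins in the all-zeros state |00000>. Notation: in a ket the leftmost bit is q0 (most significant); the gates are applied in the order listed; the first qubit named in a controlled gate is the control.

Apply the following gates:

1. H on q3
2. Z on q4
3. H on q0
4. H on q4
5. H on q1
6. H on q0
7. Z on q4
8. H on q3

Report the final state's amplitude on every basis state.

The resulting statevector has amplitude 1/2 on |00000>, -1/2 on |00001>, 1/2 on |01000>, -1/2 on |01001>, and 0 on every other basis state.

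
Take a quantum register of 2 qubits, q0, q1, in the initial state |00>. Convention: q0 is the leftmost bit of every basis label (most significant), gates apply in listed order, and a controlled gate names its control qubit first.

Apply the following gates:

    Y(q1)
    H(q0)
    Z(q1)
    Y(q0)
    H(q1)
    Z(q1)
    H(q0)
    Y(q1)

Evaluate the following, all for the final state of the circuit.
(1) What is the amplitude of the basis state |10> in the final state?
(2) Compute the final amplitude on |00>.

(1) The amplitude on |10> is sqrt(2)*I/2.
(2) The final state's coefficient on |00> equals 0.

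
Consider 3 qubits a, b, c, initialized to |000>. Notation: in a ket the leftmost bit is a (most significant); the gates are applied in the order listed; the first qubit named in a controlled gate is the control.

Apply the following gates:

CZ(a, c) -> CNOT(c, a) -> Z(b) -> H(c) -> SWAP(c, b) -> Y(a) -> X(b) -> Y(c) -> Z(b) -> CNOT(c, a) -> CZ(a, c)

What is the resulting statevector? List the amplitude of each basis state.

After the circuit, the state carries amplitude -sqrt(2)/2 on |001>, sqrt(2)/2 on |011>, and 0 on every other basis state.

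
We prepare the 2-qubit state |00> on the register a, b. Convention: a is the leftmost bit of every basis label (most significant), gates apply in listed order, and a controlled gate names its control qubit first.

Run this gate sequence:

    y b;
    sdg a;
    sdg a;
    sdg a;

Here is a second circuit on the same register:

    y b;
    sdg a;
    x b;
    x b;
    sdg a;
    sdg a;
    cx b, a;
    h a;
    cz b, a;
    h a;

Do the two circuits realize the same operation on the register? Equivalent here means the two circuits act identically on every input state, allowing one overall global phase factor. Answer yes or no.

Yes, they are equivalent — the unitaries differ by at most a global phase.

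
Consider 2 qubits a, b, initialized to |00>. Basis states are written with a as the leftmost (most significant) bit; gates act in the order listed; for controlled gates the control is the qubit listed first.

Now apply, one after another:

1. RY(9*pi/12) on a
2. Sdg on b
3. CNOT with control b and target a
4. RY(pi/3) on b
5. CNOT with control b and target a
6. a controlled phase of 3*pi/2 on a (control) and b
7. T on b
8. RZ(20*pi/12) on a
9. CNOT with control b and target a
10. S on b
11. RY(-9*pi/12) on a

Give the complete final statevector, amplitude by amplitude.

After the circuit, the state carries amplitude (-2*sqrt(3) + sqrt(6) + (sqrt(6) + 2*sqrt(3))*exp(2*I*pi/3))*exp(I*pi/6)/8 on |00>, (-2 - sqrt(2) - (-2 + sqrt(2))*exp(I*pi/6))*exp(11*I*pi/12)/8 on |01>, sqrt(6)*(1 + exp(2*I*pi/3))*exp(I*pi/6)/8 on |10>, 1/8 + sqrt(3)/8 on |11>.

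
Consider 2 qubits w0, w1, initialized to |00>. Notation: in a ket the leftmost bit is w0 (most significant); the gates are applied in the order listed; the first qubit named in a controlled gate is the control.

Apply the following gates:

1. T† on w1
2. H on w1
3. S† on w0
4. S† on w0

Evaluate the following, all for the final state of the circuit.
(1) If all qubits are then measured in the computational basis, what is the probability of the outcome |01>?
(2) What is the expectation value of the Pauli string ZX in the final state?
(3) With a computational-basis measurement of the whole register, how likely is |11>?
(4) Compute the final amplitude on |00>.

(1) A full measurement returns |01> with probability 1/2.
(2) In the final state, ZX has expectation 1.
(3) The probability of measuring |11> is 0.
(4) The final state's coefficient on |00> equals sqrt(2)/2.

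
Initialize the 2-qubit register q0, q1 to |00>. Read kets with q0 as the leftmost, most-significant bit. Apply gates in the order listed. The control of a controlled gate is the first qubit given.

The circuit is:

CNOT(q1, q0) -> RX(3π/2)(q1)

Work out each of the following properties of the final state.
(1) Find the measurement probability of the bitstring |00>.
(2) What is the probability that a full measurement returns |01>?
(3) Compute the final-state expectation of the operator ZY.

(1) The probability of measuring |00> is 1/2.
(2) A full measurement returns |01> with probability 1/2.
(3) In the final state, ZY has expectation 1.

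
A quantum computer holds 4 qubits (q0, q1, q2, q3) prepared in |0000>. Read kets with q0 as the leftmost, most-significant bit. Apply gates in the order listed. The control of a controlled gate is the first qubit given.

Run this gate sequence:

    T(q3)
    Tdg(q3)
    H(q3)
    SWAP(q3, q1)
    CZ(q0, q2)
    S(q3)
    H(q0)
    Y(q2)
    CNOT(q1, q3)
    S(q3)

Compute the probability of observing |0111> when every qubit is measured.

A full measurement returns |0111> with probability 1/4.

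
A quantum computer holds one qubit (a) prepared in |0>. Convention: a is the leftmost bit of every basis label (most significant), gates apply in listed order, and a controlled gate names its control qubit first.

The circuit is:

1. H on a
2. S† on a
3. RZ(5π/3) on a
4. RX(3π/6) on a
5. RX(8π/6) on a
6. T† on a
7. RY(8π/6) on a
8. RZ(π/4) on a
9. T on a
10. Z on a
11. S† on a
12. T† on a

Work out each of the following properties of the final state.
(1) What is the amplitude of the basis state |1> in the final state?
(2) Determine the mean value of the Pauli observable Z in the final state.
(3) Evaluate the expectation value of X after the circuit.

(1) The final state's coefficient on |1> equals sqrt(3)*I*exp(23*I*pi/24)/8 + exp(-23*I*pi/24)/8 - sqrt(3)*exp(-23*I*pi/24)/8 + exp(17*I*pi/24)/8 - sqrt(3)*I*exp(-17*I*pi/24)/8 + sqrt(3)*exp(17*I*pi/24)/8 - 3*I*exp(-17*I*pi/24)/8 - 3*I*exp(23*I*pi/24)/8.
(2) In the final state, Z has expectation -9*sqrt(2)/16 - 1/8.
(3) In the final state, X has expectation sqrt(3)*(-5 + sqrt(2))/16.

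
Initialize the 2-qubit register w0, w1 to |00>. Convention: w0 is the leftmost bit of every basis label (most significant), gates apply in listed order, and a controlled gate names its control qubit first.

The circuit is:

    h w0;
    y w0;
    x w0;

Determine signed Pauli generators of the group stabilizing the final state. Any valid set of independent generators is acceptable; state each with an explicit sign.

One valid set of independent stabilizer generators is -XI, +IZ (any independent generating set of the same group is equally correct).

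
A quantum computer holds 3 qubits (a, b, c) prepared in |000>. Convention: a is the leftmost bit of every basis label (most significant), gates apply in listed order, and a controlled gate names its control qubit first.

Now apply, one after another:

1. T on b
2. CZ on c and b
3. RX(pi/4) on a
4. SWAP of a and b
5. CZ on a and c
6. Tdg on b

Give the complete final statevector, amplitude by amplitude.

After the circuit, the state carries amplitude sqrt(sqrt(2) + 2)/2 on |000>, -sqrt(2 - sqrt(2))*exp(I*pi/4)/2 on |010>, and 0 on every other basis state.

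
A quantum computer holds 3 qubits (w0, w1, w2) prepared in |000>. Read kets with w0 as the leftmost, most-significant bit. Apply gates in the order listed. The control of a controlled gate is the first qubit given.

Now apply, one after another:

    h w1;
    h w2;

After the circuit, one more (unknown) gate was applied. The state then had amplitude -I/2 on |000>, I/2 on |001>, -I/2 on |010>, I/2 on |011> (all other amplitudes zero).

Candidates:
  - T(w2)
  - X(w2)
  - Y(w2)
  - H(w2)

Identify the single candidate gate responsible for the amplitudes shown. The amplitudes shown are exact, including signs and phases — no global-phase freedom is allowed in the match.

It was Y(w2) that produced the state shown.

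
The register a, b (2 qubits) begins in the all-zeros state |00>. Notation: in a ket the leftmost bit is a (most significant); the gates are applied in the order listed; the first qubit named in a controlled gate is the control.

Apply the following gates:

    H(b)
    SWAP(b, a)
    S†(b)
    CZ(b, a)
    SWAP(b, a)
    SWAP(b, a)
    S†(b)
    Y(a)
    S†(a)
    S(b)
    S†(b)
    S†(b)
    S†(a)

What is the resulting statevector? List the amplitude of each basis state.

The final amplitudes are -sqrt(2)*I/2 on |00>, 0 on |01>, -sqrt(2)*I/2 on |10>, 0 on |11>. Key observation: the block from step 10 through step 11 cancels to the identity and can be dropped.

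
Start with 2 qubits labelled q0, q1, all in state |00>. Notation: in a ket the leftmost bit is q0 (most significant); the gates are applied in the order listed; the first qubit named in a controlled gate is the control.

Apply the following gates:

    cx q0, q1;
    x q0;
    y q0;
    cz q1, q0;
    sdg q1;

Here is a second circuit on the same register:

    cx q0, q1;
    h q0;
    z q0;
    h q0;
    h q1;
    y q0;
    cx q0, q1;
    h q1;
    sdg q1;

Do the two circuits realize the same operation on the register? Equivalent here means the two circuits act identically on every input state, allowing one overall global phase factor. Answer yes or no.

Yes, they are equivalent — the unitaries differ by at most a global phase.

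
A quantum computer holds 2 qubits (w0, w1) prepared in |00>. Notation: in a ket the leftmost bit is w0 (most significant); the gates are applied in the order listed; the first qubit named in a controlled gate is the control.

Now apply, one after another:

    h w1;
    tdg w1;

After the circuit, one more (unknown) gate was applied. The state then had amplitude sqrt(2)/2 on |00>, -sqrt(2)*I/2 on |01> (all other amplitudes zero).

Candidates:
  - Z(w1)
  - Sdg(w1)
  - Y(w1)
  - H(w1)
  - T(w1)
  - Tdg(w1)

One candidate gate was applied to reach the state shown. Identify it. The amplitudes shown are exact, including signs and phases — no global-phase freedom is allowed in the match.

The unique candidate consistent with the amplitudes is Tdg(w1).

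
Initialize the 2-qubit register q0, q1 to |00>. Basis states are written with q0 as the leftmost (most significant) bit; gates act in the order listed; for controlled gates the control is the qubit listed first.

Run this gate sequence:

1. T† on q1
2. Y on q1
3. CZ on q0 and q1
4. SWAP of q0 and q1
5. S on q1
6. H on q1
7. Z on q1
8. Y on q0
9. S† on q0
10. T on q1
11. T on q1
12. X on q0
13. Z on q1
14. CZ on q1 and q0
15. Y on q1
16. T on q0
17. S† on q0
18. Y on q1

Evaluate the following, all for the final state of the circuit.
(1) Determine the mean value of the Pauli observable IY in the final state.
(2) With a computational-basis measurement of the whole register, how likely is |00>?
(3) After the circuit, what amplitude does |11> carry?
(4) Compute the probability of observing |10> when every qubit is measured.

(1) The expectation value of IY is -1.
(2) Outcome |00> occurs with probability 0.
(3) The amplitude on |11> is -sqrt(2)*exp(I*pi/4)/2.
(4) Outcome |10> occurs with probability 1/2.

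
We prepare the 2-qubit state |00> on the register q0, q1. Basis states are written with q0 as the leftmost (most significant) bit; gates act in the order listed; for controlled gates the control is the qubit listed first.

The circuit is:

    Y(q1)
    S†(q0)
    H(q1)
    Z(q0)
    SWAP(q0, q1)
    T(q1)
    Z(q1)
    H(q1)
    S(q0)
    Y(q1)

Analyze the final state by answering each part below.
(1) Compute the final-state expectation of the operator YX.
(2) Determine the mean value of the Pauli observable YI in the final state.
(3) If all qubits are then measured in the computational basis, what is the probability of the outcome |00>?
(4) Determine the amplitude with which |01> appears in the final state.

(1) The expectation value of YX is 1.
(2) The expectation value of YI is -1.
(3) The probability of measuring |00> is 1/4.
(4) The final state's coefficient on |01> equals -1/2.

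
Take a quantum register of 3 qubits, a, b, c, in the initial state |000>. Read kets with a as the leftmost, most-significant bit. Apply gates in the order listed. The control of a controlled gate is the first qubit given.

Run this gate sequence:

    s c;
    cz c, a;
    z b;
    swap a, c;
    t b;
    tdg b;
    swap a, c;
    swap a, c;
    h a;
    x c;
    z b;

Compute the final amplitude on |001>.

The final state's coefficient on |001> equals sqrt(2)/2.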